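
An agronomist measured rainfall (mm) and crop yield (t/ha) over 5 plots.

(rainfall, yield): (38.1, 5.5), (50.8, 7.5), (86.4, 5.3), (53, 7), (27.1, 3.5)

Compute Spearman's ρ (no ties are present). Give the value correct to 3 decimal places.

Rank rainfall: 2, 3, 5, 4, 1
Rank yield: 3, 5, 2, 4, 1
d = rank(rainfall) − rank(yield): -1, -2, 3, 0, 0; Σd² = 14
ρ = 1 − 6Σd² / [n(n²−1)] = 1 − 6×14 / (5×24) = 1 − 84/120 ≈ 0.300

0.300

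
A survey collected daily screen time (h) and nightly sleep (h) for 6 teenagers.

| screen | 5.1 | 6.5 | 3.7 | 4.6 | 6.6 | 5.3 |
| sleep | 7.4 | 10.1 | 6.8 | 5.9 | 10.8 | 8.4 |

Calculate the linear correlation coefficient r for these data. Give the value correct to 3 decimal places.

0.907

n = 6, Σx = 31.8, Σy = 49.4, Σx² = 174.76, Σy² = 425.02, Σxy = 271.49
nΣxy − ΣxΣy = 1628.94 − 1570.92 = 58.02
nΣx² − (Σx)² = 1048.56 − 1011.24 = 37.32; nΣy² − (Σy)² = 2550.12 − 2440.36 = 109.76
r = 58.02 / √(37.32 × 109.76) = 58.02 / 64.0019 ≈ 0.907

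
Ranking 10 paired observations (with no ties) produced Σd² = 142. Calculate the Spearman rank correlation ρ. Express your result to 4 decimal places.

ρ = 1 − 6Σd² / [n(n²−1)] = 1 − 6×142 / (10×99)
  = 1 − 852/990 = 1 − 0.86061 ≈ 0.1394

0.1394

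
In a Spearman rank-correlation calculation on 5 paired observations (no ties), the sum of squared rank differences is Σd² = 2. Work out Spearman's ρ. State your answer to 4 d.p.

ρ = 1 − 6Σd² / [n(n²−1)] = 1 − 6×2 / (5×24)
  = 1 − 12/120 = 1 − 0.10000 ≈ 0.9000

0.9000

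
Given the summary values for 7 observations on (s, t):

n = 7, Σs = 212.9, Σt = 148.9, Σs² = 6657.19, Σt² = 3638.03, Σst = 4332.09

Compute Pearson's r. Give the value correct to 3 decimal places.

r = (nΣst − ΣsΣt) / √[(nΣs² − (Σs)²)(nΣt² − (Σt)²)]
Numerator: 7×4332.09 − 212.9×148.9 = -1376.18
Denominator: √[(46600.33 − 45326.41)(25466.21 − 22171.21)] = √[1273.92 × 3295] = 2048.7963
r = -1376.18 / 2048.7963 ≈ -0.672

-0.672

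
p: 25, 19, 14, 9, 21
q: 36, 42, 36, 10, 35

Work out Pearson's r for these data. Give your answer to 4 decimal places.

0.7341

n = 5, Σp = 88, Σq = 159, Σp² = 1704, Σq² = 5681, Σpq = 3027
nΣpq − ΣpΣq = 15135 − 13992 = 1143
nΣp² − (Σp)² = 8520 − 7744 = 776; nΣq² − (Σq)² = 28405 − 25281 = 3124
r = 1143 / √(776 × 3124) = 1143 / 1556.9920 ≈ 0.7341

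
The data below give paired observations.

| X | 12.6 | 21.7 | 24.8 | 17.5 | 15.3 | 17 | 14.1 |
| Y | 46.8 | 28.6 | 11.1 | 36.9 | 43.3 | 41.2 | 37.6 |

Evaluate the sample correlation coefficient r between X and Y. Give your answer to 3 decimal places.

-0.929

n = 7, ΣX = 123, ΣY = 245.5, ΣX² = 2272.84, ΣY² = 9479.11, ΣXY = 4024.38
nΣXY − ΣXΣY = 28170.66 − 30196.5 = -2025.84
nΣX² − (ΣX)² = 15909.88 − 15129 = 780.88; nΣY² − (ΣY)² = 66353.77 − 60270.25 = 6083.52
r = -2025.84 / √(780.88 × 6083.52) = -2025.84 / 2179.5640 ≈ -0.929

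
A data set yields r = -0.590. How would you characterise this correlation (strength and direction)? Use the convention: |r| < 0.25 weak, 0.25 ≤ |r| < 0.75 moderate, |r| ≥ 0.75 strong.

moderate negative

r = -0.590 < 0 so the relationship is negative.
|r| = 0.590, which falls in the moderate range.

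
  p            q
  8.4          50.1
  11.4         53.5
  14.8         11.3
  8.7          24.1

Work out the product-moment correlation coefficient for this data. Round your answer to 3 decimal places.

n = 4, Σp = 43.3, Σq = 139, Σp² = 495.25, Σq² = 6080.76, Σpq = 1407.65
nΣpq − ΣpΣq = 5630.6 − 6018.7 = -388.1
nΣp² − (Σp)² = 1981 − 1874.89 = 106.11; nΣq² − (Σq)² = 24323.04 − 19321 = 5002.04
r = -388.1 / √(106.11 × 5002.04) = -388.1 / 728.5372 ≈ -0.533

-0.533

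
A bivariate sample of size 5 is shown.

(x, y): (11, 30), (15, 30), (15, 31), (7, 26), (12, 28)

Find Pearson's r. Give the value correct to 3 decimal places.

n = 5, Σx = 60, Σy = 145, Σx² = 764, Σy² = 4221, Σxy = 1763
nΣxy − ΣxΣy = 8815 − 8700 = 115
nΣx² − (Σx)² = 3820 − 3600 = 220; nΣy² − (Σy)² = 21105 − 21025 = 80
r = 115 / √(220 × 80) = 115 / 132.6650 ≈ 0.867

0.867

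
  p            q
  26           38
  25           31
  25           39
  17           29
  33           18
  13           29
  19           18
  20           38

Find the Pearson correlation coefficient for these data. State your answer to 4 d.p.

n = 8, Σp = 178, Σq = 240, Σp² = 4234, Σq² = 7700, Σpq = 5304
nΣpq − ΣpΣq = 42432 − 42720 = -288
nΣp² − (Σp)² = 33872 − 31684 = 2188; nΣq² − (Σq)² = 61600 − 57600 = 4000
r = -288 / √(2188 × 4000) = -288 / 2958.3779 ≈ -0.0974

-0.0974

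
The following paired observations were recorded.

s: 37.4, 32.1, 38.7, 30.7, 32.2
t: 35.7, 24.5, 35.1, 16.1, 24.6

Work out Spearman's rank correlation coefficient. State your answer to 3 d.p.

0.900

Rank s: 4, 2, 5, 1, 3
Rank t: 5, 2, 4, 1, 3
d = rank(s) − rank(t): -1, 0, 1, 0, 0; Σd² = 2
ρ = 1 − 6Σd² / [n(n²−1)] = 1 − 6×2 / (5×24) = 1 − 12/120 ≈ 0.900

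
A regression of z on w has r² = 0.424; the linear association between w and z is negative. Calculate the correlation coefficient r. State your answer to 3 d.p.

|r| = √0.424 = 0.651
The association is negative, so r = −0.651.

-0.651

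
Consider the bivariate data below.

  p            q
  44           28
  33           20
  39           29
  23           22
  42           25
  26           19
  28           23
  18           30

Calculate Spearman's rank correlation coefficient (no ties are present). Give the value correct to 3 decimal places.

Rank p: 8, 5, 6, 2, 7, 3, 4, 1
Rank q: 6, 2, 7, 3, 5, 1, 4, 8
d = rank(p) − rank(q): 2, 3, -1, -1, 2, 2, 0, -7; Σd² = 72
ρ = 1 − 6Σd² / [n(n²−1)] = 1 − 6×72 / (8×63) = 1 − 432/504 ≈ 0.143

0.143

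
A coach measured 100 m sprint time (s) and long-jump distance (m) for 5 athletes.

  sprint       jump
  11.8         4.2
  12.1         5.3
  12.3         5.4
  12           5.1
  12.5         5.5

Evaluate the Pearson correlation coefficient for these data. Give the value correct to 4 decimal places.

n = 5, Σx = 60.7, Σy = 25.5, Σx² = 737.19, Σy² = 131.15, Σxy = 310.06
nΣxy − ΣxΣy = 1550.3 − 1547.85 = 2.45
nΣx² − (Σx)² = 3685.95 − 3684.49 = 1.46; nΣy² − (Σy)² = 655.75 − 650.25 = 5.5
r = 2.45 / √(1.46 × 5.5) = 2.45 / 2.8337 ≈ 0.8646

0.8646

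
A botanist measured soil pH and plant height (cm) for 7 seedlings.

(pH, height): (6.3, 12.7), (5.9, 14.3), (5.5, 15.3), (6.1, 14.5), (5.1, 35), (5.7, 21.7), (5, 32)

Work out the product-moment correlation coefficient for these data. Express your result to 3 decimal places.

-0.888

n = 7, Σx = 39.6, Σy = 145.5, Σx² = 225.46, Σy² = 3530.01, Σxy = 799.17
nΣxy − ΣxΣy = 5594.19 − 5761.8 = -167.61
nΣx² − (Σx)² = 1578.22 − 1568.16 = 10.06; nΣy² − (Σy)² = 24710.07 − 21170.25 = 3539.82
r = -167.61 / √(10.06 × 3539.82) = -167.61 / 188.7077 ≈ -0.888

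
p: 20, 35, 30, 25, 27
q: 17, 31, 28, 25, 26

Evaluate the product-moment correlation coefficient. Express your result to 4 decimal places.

0.9596

n = 5, Σp = 137, Σq = 127, Σp² = 3879, Σq² = 3335, Σpq = 3592
nΣpq − ΣpΣq = 17960 − 17399 = 561
nΣp² − (Σp)² = 19395 − 18769 = 626; nΣq² − (Σq)² = 16675 − 16129 = 546
r = 561 / √(626 × 546) = 561 / 584.6332 ≈ 0.9596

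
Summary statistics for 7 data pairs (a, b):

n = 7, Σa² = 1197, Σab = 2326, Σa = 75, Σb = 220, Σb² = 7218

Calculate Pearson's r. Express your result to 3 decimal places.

-0.090

r = (nΣab − ΣaΣb) / √[(nΣa² − (Σa)²)(nΣb² − (Σb)²)]
Numerator: 7×2326 − 75×220 = -218
Denominator: √[(8379 − 5625)(50526 − 48400)] = √[2754 × 2126] = 2419.7116
r = -218 / 2419.7116 ≈ -0.090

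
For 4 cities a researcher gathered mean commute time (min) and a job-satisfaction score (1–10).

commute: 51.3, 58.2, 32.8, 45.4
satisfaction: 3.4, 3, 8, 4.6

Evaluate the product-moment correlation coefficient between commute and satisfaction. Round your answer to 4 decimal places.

-0.9718

n = 4, Σx = 187.7, Σy = 19, Σx² = 9155.93, Σy² = 105.72, Σxy = 820.26
nΣxy − ΣxΣy = 3281.04 − 3566.3 = -285.26
nΣx² − (Σx)² = 36623.72 − 35231.29 = 1392.43; nΣy² − (Σy)² = 422.88 − 361 = 61.88
r = -285.26 / √(1392.43 × 61.88) = -285.26 / 293.5363 ≈ -0.9718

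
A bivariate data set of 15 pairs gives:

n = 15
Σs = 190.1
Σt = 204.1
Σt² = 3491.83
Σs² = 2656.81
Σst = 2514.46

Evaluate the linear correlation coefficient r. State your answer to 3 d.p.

r = (nΣst − ΣsΣt) / √[(nΣs² − (Σs)²)(nΣt² − (Σt)²)]
Numerator: 15×2514.46 − 190.1×204.1 = -1082.51
Denominator: √[(39852.15 − 36138.01)(52377.45 − 41656.81)] = √[3714.14 × 10720.64] = 6310.1472
r = -1082.51 / 6310.1472 ≈ -0.172

-0.172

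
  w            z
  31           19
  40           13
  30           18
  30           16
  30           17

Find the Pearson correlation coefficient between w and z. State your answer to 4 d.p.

n = 5, Σw = 161, Σz = 83, Σw² = 5261, Σz² = 1399, Σwz = 2639
nΣwz − ΣwΣz = 13195 − 13363 = -168
nΣw² − (Σw)² = 26305 − 25921 = 384; nΣz² − (Σz)² = 6995 − 6889 = 106
r = -168 / √(384 × 106) = -168 / 201.7523 ≈ -0.8327

-0.8327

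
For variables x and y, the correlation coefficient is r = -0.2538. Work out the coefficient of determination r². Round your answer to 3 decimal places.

0.064

r² = (-0.2538)² = 0.064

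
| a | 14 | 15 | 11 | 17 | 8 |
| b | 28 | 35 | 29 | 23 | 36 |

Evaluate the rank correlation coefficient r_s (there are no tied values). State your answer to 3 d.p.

Rank a: 3, 4, 2, 5, 1
Rank b: 2, 4, 3, 1, 5
d = rank(a) − rank(b): 1, 0, -1, 4, -4; Σd² = 34
ρ = 1 − 6Σd² / [n(n²−1)] = 1 − 6×34 / (5×24) = 1 − 204/120 ≈ -0.700

-0.700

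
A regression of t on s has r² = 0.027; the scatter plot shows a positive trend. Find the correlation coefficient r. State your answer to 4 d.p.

0.1643

|r| = √0.027 = 0.1643
The association is positive, so r = 0.1643.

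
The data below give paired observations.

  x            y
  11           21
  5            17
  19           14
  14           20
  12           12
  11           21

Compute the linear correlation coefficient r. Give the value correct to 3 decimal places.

-0.263

n = 6, Σx = 72, Σy = 105, Σx² = 968, Σy² = 1911, Σxy = 1237
nΣxy − ΣxΣy = 7422 − 7560 = -138
nΣx² − (Σx)² = 5808 − 5184 = 624; nΣy² − (Σy)² = 11466 − 11025 = 441
r = -138 / √(624 × 441) = -138 / 524.5798 ≈ -0.263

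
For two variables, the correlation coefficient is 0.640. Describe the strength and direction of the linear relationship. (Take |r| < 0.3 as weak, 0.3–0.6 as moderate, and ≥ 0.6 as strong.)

r = 0.640 > 0 so the relationship is positive.
|r| = 0.640, which falls in the strong range.

strong positive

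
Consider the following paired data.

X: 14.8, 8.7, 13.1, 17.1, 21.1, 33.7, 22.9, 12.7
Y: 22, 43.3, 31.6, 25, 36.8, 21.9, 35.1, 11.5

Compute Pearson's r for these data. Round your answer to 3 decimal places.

-0.151

n = 8, ΣX = 144.1, ΣY = 227.2, ΣX² = 3025.35, ΣY² = 7180.56, ΣXY = 4008.12
nΣXY − ΣXΣY = 32064.96 − 32739.52 = -674.56
nΣX² − (ΣX)² = 24202.8 − 20764.81 = 3437.99; nΣY² − (ΣY)² = 57444.48 − 51619.84 = 5824.64
r = -674.56 / √(3437.99 × 5824.64) = -674.56 / 4474.9362 ≈ -0.151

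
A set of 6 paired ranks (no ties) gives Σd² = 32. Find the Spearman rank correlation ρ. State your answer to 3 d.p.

ρ = 1 − 6Σd² / [n(n²−1)] = 1 − 6×32 / (6×35)
  = 1 − 192/210 = 1 − 0.9143 ≈ 0.086

0.086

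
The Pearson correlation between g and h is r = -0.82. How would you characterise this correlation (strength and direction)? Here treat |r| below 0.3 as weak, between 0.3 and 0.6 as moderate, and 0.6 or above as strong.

strong negative

r = -0.82 < 0 so the relationship is negative.
|r| = 0.82, which falls in the strong range.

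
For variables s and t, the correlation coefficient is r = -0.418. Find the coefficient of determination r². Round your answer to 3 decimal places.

r² = (-0.418)² = 0.175

0.175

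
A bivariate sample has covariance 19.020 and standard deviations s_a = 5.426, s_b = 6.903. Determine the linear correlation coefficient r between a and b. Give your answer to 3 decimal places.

0.508

r = Cov(a,b) / (s_a · s_b) = 19.020 / (5.426 × 6.903)
  = 19.020 / 37.4557 ≈ 0.508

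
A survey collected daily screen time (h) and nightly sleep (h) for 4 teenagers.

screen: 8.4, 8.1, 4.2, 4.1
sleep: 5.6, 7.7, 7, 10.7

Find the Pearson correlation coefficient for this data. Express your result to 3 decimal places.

n = 4, Σx = 24.8, Σy = 31, Σx² = 170.62, Σy² = 254.14, Σxy = 182.68
nΣxy − ΣxΣy = 730.72 − 768.8 = -38.08
nΣx² − (Σx)² = 682.48 − 615.04 = 67.44; nΣy² − (Σy)² = 1016.56 − 961 = 55.56
r = -38.08 / √(67.44 × 55.56) = -38.08 / 61.2125 ≈ -0.622

-0.622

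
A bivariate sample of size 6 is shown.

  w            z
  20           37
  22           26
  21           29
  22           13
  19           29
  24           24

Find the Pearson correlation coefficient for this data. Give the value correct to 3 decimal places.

-0.531

n = 6, Σw = 128, Σz = 158, Σw² = 2746, Σz² = 4472, Σwz = 3334
nΣwz − ΣwΣz = 20004 − 20224 = -220
nΣw² − (Σw)² = 16476 − 16384 = 92; nΣz² − (Σz)² = 26832 − 24964 = 1868
r = -220 / √(92 × 1868) = -220 / 414.5552 ≈ -0.531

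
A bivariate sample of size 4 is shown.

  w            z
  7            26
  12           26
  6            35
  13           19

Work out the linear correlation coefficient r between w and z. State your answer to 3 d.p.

-0.811

n = 4, Σw = 38, Σz = 106, Σw² = 398, Σz² = 2938, Σwz = 951
nΣwz − ΣwΣz = 3804 − 4028 = -224
nΣw² − (Σw)² = 1592 − 1444 = 148; nΣz² − (Σz)² = 11752 − 11236 = 516
r = -224 / √(148 × 516) = -224 / 276.3476 ≈ -0.811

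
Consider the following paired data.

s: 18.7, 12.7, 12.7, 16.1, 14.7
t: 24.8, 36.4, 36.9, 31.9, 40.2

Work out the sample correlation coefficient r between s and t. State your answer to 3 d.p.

-0.837

n = 5, Σs = 74.9, Σt = 170.2, Σs² = 1147.57, Σt² = 5935.26, Σst = 2499.2
nΣst − ΣsΣt = 12496 − 12747.98 = -251.98
nΣs² − (Σs)² = 5737.85 − 5610.01 = 127.84; nΣt² − (Σt)² = 29676.3 − 28968.04 = 708.26
r = -251.98 / √(127.84 × 708.26) = -251.98 / 300.9052 ≈ -0.837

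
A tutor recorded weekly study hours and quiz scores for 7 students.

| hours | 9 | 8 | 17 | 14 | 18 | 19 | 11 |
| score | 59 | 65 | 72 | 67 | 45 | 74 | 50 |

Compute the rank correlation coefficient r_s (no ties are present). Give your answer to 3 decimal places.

Rank hours: 2, 1, 5, 4, 6, 7, 3
Rank score: 3, 4, 6, 5, 1, 7, 2
d = rank(hours) − rank(score): -1, -3, -1, -1, 5, 0, 1; Σd² = 38
ρ = 1 − 6Σd² / [n(n²−1)] = 1 − 6×38 / (7×48) = 1 − 228/336 ≈ 0.321

0.321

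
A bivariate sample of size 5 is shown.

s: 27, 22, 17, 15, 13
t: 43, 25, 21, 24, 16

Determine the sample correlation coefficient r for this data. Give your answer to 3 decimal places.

n = 5, Σs = 94, Σt = 129, Σs² = 1896, Σt² = 3747, Σst = 2636
nΣst − ΣsΣt = 13180 − 12126 = 1054
nΣs² − (Σs)² = 9480 − 8836 = 644; nΣt² − (Σt)² = 18735 − 16641 = 2094
r = 1054 / √(644 × 2094) = 1054 / 1161.2648 ≈ 0.908

0.908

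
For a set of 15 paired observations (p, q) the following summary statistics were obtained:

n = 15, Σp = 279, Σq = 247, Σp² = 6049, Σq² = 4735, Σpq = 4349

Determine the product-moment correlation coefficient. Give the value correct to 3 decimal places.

r = (nΣpq − ΣpΣq) / √[(nΣp² − (Σp)²)(nΣq² − (Σq)²)]
Numerator: 15×4349 − 279×247 = -3678
Denominator: √[(90735 − 77841)(71025 − 61009)] = √[12894 × 10016] = 11364.2555
r = -3678 / 11364.2555 ≈ -0.324

-0.324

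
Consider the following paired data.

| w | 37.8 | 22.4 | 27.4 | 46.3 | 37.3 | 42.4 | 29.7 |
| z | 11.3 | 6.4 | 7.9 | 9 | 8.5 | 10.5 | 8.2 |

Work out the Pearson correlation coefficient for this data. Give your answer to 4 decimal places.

0.7283

n = 7, Σw = 243.3, Σz = 61.8, Σw² = 8896.19, Σz² = 561.8, Σwz = 2209.45
nΣwz − ΣwΣz = 15466.15 − 15035.94 = 430.21
nΣw² − (Σw)² = 62273.33 − 59194.89 = 3078.44; nΣz² − (Σz)² = 3932.6 − 3819.24 = 113.36
r = 430.21 / √(3078.44 × 113.36) = 430.21 / 590.7385 ≈ 0.7283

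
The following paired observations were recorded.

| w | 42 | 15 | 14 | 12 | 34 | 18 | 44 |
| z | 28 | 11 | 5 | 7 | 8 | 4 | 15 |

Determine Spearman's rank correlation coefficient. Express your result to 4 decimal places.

0.6429

Rank w: 6, 3, 2, 1, 5, 4, 7
Rank z: 7, 5, 2, 3, 4, 1, 6
d = rank(w) − rank(z): -1, -2, 0, -2, 1, 3, 1; Σd² = 20
ρ = 1 − 6Σd² / [n(n²−1)] = 1 − 6×20 / (7×48) = 1 − 120/336 ≈ 0.6429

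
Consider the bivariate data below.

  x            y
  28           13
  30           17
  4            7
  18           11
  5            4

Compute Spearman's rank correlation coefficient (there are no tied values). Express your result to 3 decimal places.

0.900

Rank x: 4, 5, 1, 3, 2
Rank y: 4, 5, 2, 3, 1
d = rank(x) − rank(y): 0, 0, -1, 0, 1; Σd² = 2
ρ = 1 − 6Σd² / [n(n²−1)] = 1 − 6×2 / (5×24) = 1 − 12/120 ≈ 0.900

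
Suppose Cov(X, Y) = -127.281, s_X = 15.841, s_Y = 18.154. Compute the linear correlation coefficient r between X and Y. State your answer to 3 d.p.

-0.443

r = Cov(X,Y) / (s_X · s_Y) = -127.281 / (15.841 × 18.154)
  = -127.281 / 287.5775 ≈ -0.443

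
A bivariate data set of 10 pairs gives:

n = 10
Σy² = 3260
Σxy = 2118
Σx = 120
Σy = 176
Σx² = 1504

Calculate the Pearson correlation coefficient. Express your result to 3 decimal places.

r = (nΣxy − ΣxΣy) / √[(nΣx² − (Σx)²)(nΣy² − (Σy)²)]
Numerator: 10×2118 − 120×176 = 60
Denominator: √[(15040 − 14400)(32600 − 30976)] = √[640 × 1624] = 1019.4901
r = 60 / 1019.4901 ≈ 0.059

0.059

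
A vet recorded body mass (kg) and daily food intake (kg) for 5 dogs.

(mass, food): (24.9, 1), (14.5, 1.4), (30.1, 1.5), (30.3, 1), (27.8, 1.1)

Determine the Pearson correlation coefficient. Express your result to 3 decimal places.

-0.308

n = 5, Σx = 127.6, Σy = 6, Σx² = 3427.2, Σy² = 7.42, Σxy = 151.23
nΣxy − ΣxΣy = 756.15 − 765.6 = -9.45
nΣx² − (Σx)² = 17136 − 16281.76 = 854.24; nΣy² − (Σy)² = 37.1 − 36 = 1.1
r = -9.45 / √(854.24 × 1.1) = -9.45 / 30.6539 ≈ -0.308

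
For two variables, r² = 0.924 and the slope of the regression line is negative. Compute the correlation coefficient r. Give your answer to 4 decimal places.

-0.9612

|r| = √0.924 = 0.9612
The association is negative, so r = −0.9612.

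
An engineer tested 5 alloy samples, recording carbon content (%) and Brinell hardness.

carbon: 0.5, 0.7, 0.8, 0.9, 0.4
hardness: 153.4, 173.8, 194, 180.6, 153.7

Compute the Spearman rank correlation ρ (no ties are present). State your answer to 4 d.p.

0.8000

Rank carbon: 2, 3, 4, 5, 1
Rank hardness: 1, 3, 5, 4, 2
d = rank(carbon) − rank(hardness): 1, 0, -1, 1, -1; Σd² = 4
ρ = 1 − 6Σd² / [n(n²−1)] = 1 − 6×4 / (5×24) = 1 − 24/120 ≈ 0.8000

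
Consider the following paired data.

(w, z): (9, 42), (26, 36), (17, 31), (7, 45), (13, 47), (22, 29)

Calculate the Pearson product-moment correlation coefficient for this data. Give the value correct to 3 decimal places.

n = 6, Σw = 94, Σz = 230, Σw² = 1748, Σz² = 9096, Σwz = 3405
nΣwz − ΣwΣz = 20430 − 21620 = -1190
nΣw² − (Σw)² = 10488 − 8836 = 1652; nΣz² − (Σz)² = 54576 − 52900 = 1676
r = -1190 / √(1652 × 1676) = -1190 / 1663.9567 ≈ -0.715

-0.715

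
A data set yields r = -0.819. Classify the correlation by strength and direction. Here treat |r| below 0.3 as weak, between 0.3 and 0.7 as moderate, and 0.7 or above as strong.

r = -0.819 < 0 so the relationship is negative.
|r| = 0.819, which falls in the strong range.

strong negative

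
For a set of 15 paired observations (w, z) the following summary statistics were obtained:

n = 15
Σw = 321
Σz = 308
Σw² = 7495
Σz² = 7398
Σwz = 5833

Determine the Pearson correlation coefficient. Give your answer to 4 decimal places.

-0.9251

r = (nΣwz − ΣwΣz) / √[(nΣw² − (Σw)²)(nΣz² − (Σz)²)]
Numerator: 15×5833 − 321×308 = -11373
Denominator: √[(112425 − 103041)(110970 − 94864)] = √[9384 × 16106] = 12293.8482
r = -11373 / 12293.8482 ≈ -0.9251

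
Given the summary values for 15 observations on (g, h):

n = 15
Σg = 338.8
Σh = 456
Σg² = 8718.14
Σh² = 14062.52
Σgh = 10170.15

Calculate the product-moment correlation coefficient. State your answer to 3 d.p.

-0.280

r = (nΣgh − ΣgΣh) / √[(nΣg² − (Σg)²)(nΣh² − (Σh)²)]
Numerator: 15×10170.15 − 338.8×456 = -1940.55
Denominator: √[(130772.1 − 114785.44)(210937.8 − 207936)] = √[15986.66 × 3001.8] = 6927.3917
r = -1940.55 / 6927.3917 ≈ -0.280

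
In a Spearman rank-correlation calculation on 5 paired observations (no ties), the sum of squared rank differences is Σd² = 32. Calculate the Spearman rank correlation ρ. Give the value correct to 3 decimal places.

-0.600

ρ = 1 − 6Σd² / [n(n²−1)] = 1 − 6×32 / (5×24)
  = 1 − 192/120 = 1 − 1.6000 ≈ -0.600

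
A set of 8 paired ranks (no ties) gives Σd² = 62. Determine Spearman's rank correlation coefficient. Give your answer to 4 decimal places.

ρ = 1 − 6Σd² / [n(n²−1)] = 1 − 6×62 / (8×63)
  = 1 − 372/504 = 1 − 0.73810 ≈ 0.2619

0.2619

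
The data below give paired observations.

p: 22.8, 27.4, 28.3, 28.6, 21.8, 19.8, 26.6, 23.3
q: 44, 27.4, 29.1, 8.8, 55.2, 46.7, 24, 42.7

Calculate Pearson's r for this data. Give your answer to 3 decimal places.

n = 8, Σp = 198.6, Σq = 277.9, Σp² = 5007.18, Σq² = 11238.23, Σpq = 6590.5
nΣpq − ΣpΣq = 52724 − 55190.94 = -2466.94
nΣp² − (Σp)² = 40057.44 − 39441.96 = 615.48; nΣq² − (Σq)² = 89905.84 − 77228.41 = 12677.43
r = -2466.94 / √(615.48 × 12677.43) = -2466.94 / 2793.3322 ≈ -0.883

-0.883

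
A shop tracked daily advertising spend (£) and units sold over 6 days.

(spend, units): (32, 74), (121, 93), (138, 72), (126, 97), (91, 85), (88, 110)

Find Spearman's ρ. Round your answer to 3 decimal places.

-0.200

Rank spend: 1, 4, 6, 5, 3, 2
Rank units: 2, 4, 1, 5, 3, 6
d = rank(spend) − rank(units): -1, 0, 5, 0, 0, -4; Σd² = 42
ρ = 1 − 6Σd² / [n(n²−1)] = 1 − 6×42 / (6×35) = 1 − 252/210 ≈ -0.200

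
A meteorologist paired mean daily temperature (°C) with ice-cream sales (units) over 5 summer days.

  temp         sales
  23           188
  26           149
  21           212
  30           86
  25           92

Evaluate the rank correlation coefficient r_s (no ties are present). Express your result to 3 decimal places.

-0.900

Rank temp: 2, 4, 1, 5, 3
Rank sales: 4, 3, 5, 1, 2
d = rank(temp) − rank(sales): -2, 1, -4, 4, 1; Σd² = 38
ρ = 1 − 6Σd² / [n(n²−1)] = 1 − 6×38 / (5×24) = 1 − 228/120 ≈ -0.900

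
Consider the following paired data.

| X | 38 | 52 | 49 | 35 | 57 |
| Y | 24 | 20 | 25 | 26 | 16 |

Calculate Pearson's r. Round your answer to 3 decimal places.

-0.832

n = 5, ΣX = 231, ΣY = 111, ΣX² = 11023, ΣY² = 2533, ΣXY = 4999
nΣXY − ΣXΣY = 24995 − 25641 = -646
nΣX² − (ΣX)² = 55115 − 53361 = 1754; nΣY² − (ΣY)² = 12665 − 12321 = 344
r = -646 / √(1754 × 344) = -646 / 776.7728 ≈ -0.832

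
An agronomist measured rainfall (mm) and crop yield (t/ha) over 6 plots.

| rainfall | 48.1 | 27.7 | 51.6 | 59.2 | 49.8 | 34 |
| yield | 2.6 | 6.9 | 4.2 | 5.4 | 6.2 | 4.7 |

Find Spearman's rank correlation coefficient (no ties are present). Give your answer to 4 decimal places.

Rank rainfall: 3, 1, 5, 6, 4, 2
Rank yield: 1, 6, 2, 4, 5, 3
d = rank(rainfall) − rank(yield): 2, -5, 3, 2, -1, -1; Σd² = 44
ρ = 1 − 6Σd² / [n(n²−1)] = 1 − 6×44 / (6×35) = 1 − 264/210 ≈ -0.2571

-0.2571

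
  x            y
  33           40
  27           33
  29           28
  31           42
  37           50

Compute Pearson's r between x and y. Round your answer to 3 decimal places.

0.880

n = 5, Σx = 157, Σy = 193, Σx² = 4989, Σy² = 7737, Σxy = 6175
nΣxy − ΣxΣy = 30875 − 30301 = 574
nΣx² − (Σx)² = 24945 − 24649 = 296; nΣy² − (Σy)² = 38685 − 37249 = 1436
r = 574 / √(296 × 1436) = 574 / 651.9632 ≈ 0.880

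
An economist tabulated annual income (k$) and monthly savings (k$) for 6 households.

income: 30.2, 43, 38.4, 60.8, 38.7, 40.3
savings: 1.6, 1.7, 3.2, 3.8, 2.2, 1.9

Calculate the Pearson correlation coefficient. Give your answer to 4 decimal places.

0.7366

n = 6, Σx = 251.4, Σy = 14.4, Σx² = 11054.02, Σy² = 38.58, Σxy = 637.05
nΣxy − ΣxΣy = 3822.3 − 3620.16 = 202.14
nΣx² − (Σx)² = 66324.12 − 63201.96 = 3122.16; nΣy² − (Σy)² = 231.48 − 207.36 = 24.12
r = 202.14 / √(3122.16 × 24.12) = 202.14 / 274.4203 ≈ 0.7366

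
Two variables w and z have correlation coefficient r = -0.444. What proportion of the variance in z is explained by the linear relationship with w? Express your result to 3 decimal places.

0.197

r² = (-0.444)² = 0.197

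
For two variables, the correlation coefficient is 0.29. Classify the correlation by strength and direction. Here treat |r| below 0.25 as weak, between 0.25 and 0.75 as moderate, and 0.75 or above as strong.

r = 0.29 > 0 so the relationship is positive.
|r| = 0.29, which falls in the moderate range.

moderate positive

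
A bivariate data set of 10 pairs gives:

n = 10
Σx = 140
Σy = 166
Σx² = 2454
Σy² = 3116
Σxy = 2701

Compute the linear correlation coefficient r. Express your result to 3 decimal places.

0.893

r = (nΣxy − ΣxΣy) / √[(nΣx² − (Σx)²)(nΣy² − (Σy)²)]
Numerator: 10×2701 − 140×166 = 3770
Denominator: √[(24540 − 19600)(31160 − 27556)] = √[4940 × 3604] = 4219.4502
r = 3770 / 4219.4502 ≈ 0.893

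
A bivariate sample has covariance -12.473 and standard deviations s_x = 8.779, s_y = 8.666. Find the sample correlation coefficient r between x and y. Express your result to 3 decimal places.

r = Cov(x,y) / (s_x · s_y) = -12.473 / (8.779 × 8.666)
  = -12.473 / 76.0788 ≈ -0.164

-0.164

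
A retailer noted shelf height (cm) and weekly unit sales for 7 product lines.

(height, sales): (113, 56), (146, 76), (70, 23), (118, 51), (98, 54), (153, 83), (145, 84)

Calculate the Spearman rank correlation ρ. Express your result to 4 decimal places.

0.7857

Rank height: 3, 6, 1, 4, 2, 7, 5
Rank sales: 4, 5, 1, 2, 3, 6, 7
d = rank(height) − rank(sales): -1, 1, 0, 2, -1, 1, -2; Σd² = 12
ρ = 1 − 6Σd² / [n(n²−1)] = 1 − 6×12 / (7×48) = 1 − 72/336 ≈ 0.7857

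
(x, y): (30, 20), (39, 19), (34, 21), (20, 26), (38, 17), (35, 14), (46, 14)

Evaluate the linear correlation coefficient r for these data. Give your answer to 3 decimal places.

n = 7, Σx = 242, Σy = 131, Σx² = 8762, Σy² = 2559, Σxy = 4355
nΣxy − ΣxΣy = 30485 − 31702 = -1217
nΣx² − (Σx)² = 61334 − 58564 = 2770; nΣy² − (Σy)² = 17913 − 17161 = 752
r = -1217 / √(2770 × 752) = -1217 / 1443.2741 ≈ -0.843

-0.843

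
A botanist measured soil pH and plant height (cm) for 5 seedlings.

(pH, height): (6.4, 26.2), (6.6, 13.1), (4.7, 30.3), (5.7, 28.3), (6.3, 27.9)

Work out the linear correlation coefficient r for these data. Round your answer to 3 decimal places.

-0.641

n = 5, Σx = 29.7, Σy = 125.8, Σx² = 178.79, Σy² = 3355.44, Σxy = 733.63
nΣxy − ΣxΣy = 3668.15 − 3736.26 = -68.11
nΣx² − (Σx)² = 893.95 − 882.09 = 11.86; nΣy² − (Σy)² = 16777.2 − 15825.64 = 951.56
r = -68.11 / √(11.86 × 951.56) = -68.11 / 106.2332 ≈ -0.641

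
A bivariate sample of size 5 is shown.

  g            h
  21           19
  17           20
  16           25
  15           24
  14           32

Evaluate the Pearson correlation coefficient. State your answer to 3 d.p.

n = 5, Σg = 83, Σh = 120, Σg² = 1407, Σh² = 2986, Σgh = 1947
nΣgh − ΣgΣh = 9735 − 9960 = -225
nΣg² − (Σg)² = 7035 − 6889 = 146; nΣh² − (Σh)² = 14930 − 14400 = 530
r = -225 / √(146 × 530) = -225 / 278.1726 ≈ -0.809

-0.809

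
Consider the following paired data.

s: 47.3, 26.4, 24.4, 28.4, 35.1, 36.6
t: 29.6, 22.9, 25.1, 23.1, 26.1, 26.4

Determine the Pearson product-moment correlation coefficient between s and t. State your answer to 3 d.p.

0.901

n = 6, Σs = 198.2, Σt = 153.2, Σs² = 6907.74, Σt² = 3942.36, Σst = 5155.47
nΣst − ΣsΣt = 30932.82 − 30364.24 = 568.58
nΣs² − (Σs)² = 41446.44 − 39283.24 = 2163.2; nΣt² − (Σt)² = 23654.16 − 23470.24 = 183.92
r = 568.58 / √(2163.2 × 183.92) = 568.58 / 630.7581 ≈ 0.901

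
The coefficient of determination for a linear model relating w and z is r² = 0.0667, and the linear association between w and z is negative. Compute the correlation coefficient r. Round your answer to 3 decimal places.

-0.258

|r| = √0.0667 = 0.258
The association is negative, so r = −0.258.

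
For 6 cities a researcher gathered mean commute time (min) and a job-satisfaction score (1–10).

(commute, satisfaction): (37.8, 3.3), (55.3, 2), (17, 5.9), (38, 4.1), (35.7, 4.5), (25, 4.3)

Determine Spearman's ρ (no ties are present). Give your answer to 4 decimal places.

Rank commute: 4, 6, 1, 5, 3, 2
Rank satisfaction: 2, 1, 6, 3, 5, 4
d = rank(commute) − rank(satisfaction): 2, 5, -5, 2, -2, -2; Σd² = 66
ρ = 1 − 6Σd² / [n(n²−1)] = 1 − 6×66 / (6×35) = 1 − 396/210 ≈ -0.8857

-0.8857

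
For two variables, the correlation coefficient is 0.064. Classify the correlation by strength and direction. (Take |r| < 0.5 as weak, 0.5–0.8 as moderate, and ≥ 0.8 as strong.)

r = 0.064 > 0 so the relationship is positive.
|r| = 0.064, which falls in the weak range.

weak positive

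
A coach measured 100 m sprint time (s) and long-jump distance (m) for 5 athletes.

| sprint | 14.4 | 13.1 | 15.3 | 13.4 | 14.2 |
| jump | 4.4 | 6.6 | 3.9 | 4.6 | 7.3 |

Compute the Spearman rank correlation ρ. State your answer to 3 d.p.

Rank sprint: 4, 1, 5, 2, 3
Rank jump: 2, 4, 1, 3, 5
d = rank(sprint) − rank(jump): 2, -3, 4, -1, -2; Σd² = 34
ρ = 1 − 6Σd² / [n(n²−1)] = 1 − 6×34 / (5×24) = 1 − 204/120 ≈ -0.700

-0.700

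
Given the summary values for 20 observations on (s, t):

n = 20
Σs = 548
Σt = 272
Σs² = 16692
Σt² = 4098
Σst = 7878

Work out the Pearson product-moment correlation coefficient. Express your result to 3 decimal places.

r = (nΣst − ΣsΣt) / √[(nΣs² − (Σs)²)(nΣt² − (Σt)²)]
Numerator: 20×7878 − 548×272 = 8504
Denominator: √[(333840 − 300304)(81960 − 73984)] = √[33536 × 7976] = 16354.9117
r = 8504 / 16354.9117 ≈ 0.520

0.520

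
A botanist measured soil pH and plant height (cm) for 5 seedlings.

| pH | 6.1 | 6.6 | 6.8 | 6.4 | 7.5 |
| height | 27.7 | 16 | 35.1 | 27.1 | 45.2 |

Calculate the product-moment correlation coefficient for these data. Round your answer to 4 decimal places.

0.7188

n = 5, Σx = 33.4, Σy = 151.1, Σx² = 224.22, Σy² = 5032.75, Σxy = 1025.69
nΣxy − ΣxΣy = 5128.45 − 5046.74 = 81.71
nΣx² − (Σx)² = 1121.1 − 1115.56 = 5.54; nΣy² − (Σy)² = 25163.75 − 22831.21 = 2332.54
r = 81.71 / √(5.54 × 2332.54) = 81.71 / 113.6762 ≈ 0.7188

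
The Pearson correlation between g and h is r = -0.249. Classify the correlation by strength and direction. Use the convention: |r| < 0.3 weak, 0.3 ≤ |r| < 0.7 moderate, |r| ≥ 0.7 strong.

r = -0.249 < 0 so the relationship is negative.
|r| = 0.249, which falls in the weak range.

weak negative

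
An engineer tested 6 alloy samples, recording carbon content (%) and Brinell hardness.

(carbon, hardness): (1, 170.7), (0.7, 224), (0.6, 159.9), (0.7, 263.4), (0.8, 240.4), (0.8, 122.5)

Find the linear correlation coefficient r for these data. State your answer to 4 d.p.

-0.1952

n = 6, Σx = 4.6, Σy = 1180.9, Σx² = 3.62, Σy² = 247060.47, Σxy = 898.14
nΣxy − ΣxΣy = 5388.84 − 5432.14 = -43.3
nΣx² − (Σx)² = 21.72 − 21.16 = 0.56; nΣy² − (Σy)² = 1482362.82 − 1394524.81 = 87838.01
r = -43.3 / √(0.56 × 87838.01) = -43.3 / 221.7866 ≈ -0.1952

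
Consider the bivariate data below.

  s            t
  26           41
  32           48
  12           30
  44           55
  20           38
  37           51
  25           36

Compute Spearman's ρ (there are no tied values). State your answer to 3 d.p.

Rank s: 4, 5, 1, 7, 2, 6, 3
Rank t: 4, 5, 1, 7, 3, 6, 2
d = rank(s) − rank(t): 0, 0, 0, 0, -1, 0, 1; Σd² = 2
ρ = 1 − 6Σd² / [n(n²−1)] = 1 − 6×2 / (7×48) = 1 − 12/336 ≈ 0.964

0.964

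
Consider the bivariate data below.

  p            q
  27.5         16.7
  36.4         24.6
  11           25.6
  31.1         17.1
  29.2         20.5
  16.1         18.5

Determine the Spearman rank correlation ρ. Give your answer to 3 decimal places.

-0.143

Rank p: 3, 6, 1, 5, 4, 2
Rank q: 1, 5, 6, 2, 4, 3
d = rank(p) − rank(q): 2, 1, -5, 3, 0, -1; Σd² = 40
ρ = 1 − 6Σd² / [n(n²−1)] = 1 − 6×40 / (6×35) = 1 − 240/210 ≈ -0.143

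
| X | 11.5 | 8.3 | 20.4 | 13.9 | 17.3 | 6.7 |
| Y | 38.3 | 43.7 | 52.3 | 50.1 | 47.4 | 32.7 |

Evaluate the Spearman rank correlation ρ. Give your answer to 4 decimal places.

Rank X: 3, 2, 6, 4, 5, 1
Rank Y: 2, 3, 6, 5, 4, 1
d = rank(X) − rank(Y): 1, -1, 0, -1, 1, 0; Σd² = 4
ρ = 1 − 6Σd² / [n(n²−1)] = 1 − 6×4 / (6×35) = 1 − 24/210 ≈ 0.8857

0.8857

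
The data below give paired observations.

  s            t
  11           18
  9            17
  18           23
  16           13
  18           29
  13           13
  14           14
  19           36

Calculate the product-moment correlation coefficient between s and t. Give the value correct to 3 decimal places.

n = 8, Σs = 118, Σt = 163, Σs² = 1832, Σt² = 3813, Σst = 2544
nΣst − ΣsΣt = 20352 − 19234 = 1118
nΣs² − (Σs)² = 14656 − 13924 = 732; nΣt² − (Σt)² = 30504 − 26569 = 3935
r = 1118 / √(732 × 3935) = 1118 / 1697.1800 ≈ 0.659

0.659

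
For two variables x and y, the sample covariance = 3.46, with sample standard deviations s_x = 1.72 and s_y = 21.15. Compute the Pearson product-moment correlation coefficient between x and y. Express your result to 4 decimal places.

r = Cov(x,y) / (s_x · s_y) = 3.46 / (1.72 × 21.15)
  = 3.46 / 36.3780 ≈ 0.0951

0.0951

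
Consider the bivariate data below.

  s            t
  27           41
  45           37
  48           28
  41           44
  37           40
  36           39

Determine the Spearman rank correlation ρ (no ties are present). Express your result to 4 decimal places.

-0.6000

Rank s: 1, 5, 6, 4, 3, 2
Rank t: 5, 2, 1, 6, 4, 3
d = rank(s) − rank(t): -4, 3, 5, -2, -1, -1; Σd² = 56
ρ = 1 − 6Σd² / [n(n²−1)] = 1 − 6×56 / (6×35) = 1 − 336/210 ≈ -0.6000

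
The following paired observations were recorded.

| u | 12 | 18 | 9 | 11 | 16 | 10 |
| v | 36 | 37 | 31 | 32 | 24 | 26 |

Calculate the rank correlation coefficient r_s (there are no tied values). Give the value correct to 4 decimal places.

0.3714

Rank u: 4, 6, 1, 3, 5, 2
Rank v: 5, 6, 3, 4, 1, 2
d = rank(u) − rank(v): -1, 0, -2, -1, 4, 0; Σd² = 22
ρ = 1 − 6Σd² / [n(n²−1)] = 1 − 6×22 / (6×35) = 1 − 132/210 ≈ 0.3714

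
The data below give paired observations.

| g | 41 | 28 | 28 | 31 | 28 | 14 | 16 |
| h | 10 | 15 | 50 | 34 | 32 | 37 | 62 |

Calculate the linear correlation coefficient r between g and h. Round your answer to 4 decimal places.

-0.6864

n = 7, Σg = 186, Σh = 240, Σg² = 5446, Σh² = 10218, Σgh = 5690
nΣgh − ΣgΣh = 39830 − 44640 = -4810
nΣg² − (Σg)² = 38122 − 34596 = 3526; nΣh² − (Σh)² = 71526 − 57600 = 13926
r = -4810 / √(3526 × 13926) = -4810 / 7007.3587 ≈ -0.6864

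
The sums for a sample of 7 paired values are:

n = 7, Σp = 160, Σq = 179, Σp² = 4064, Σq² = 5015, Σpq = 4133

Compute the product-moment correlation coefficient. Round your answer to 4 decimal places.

0.0985

r = (nΣpq − ΣpΣq) / √[(nΣp² − (Σp)²)(nΣq² − (Σq)²)]
Numerator: 7×4133 − 160×179 = 291
Denominator: √[(28448 − 25600)(35105 − 32041)] = √[2848 × 3064] = 2954.0264
r = 291 / 2954.0264 ≈ 0.0985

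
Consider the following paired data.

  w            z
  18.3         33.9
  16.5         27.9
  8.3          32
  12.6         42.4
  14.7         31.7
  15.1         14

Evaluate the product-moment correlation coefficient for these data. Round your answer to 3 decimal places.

n = 6, Σw = 85.5, Σz = 181.9, Σw² = 1278.89, Σz² = 5950.27, Σwz = 2557.95
nΣwz − ΣwΣz = 15347.7 − 15552.45 = -204.75
nΣw² − (Σw)² = 7673.34 − 7310.25 = 363.09; nΣz² − (Σz)² = 35701.62 − 33087.61 = 2614.01
r = -204.75 / √(363.09 × 2614.01) = -204.75 / 974.2284 ≈ -0.210

-0.210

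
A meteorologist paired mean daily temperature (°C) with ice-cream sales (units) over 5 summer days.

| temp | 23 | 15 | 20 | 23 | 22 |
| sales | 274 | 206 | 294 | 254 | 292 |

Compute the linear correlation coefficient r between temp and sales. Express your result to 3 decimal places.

n = 5, Σx = 103, Σy = 1320, Σx² = 2167, Σy² = 353728, Σxy = 27538
nΣxy − ΣxΣy = 137690 − 135960 = 1730
nΣx² − (Σx)² = 10835 − 10609 = 226; nΣy² − (Σy)² = 1768640 − 1742400 = 26240
r = 1730 / √(226 × 26240) = 1730 / 2435.2084 ≈ 0.710

0.710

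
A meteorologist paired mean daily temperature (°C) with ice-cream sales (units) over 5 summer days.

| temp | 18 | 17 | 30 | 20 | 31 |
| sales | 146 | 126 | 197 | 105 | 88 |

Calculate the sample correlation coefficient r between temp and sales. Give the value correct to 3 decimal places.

n = 5, Σx = 116, Σy = 662, Σx² = 2874, Σy² = 94770, Σxy = 15508
nΣxy − ΣxΣy = 77540 − 76792 = 748
nΣx² − (Σx)² = 14370 − 13456 = 914; nΣy² − (Σy)² = 473850 − 438244 = 35606
r = 748 / √(914 × 35606) = 748 / 5704.7247 ≈ 0.131

0.131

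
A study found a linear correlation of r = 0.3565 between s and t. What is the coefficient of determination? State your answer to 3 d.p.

0.127

r² = (0.3565)² = 0.127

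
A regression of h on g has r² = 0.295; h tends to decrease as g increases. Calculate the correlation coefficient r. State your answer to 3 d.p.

-0.543

|r| = √0.295 = 0.543
The association is negative, so r = −0.543.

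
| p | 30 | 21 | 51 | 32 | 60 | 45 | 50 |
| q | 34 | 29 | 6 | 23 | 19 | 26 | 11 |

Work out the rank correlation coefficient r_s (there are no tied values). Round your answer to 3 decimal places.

Rank p: 2, 1, 6, 3, 7, 4, 5
Rank q: 7, 6, 1, 4, 3, 5, 2
d = rank(p) − rank(q): -5, -5, 5, -1, 4, -1, 3; Σd² = 102
ρ = 1 − 6Σd² / [n(n²−1)] = 1 − 6×102 / (7×48) = 1 − 612/336 ≈ -0.821

-0.821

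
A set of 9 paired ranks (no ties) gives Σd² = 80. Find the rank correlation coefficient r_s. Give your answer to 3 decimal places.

ρ = 1 − 6Σd² / [n(n²−1)] = 1 − 6×80 / (9×80)
  = 1 − 480/720 = 1 − 0.6667 ≈ 0.333

0.333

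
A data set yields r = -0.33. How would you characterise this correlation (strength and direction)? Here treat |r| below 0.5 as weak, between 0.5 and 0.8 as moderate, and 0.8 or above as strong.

weak negative

r = -0.33 < 0 so the relationship is negative.
|r| = 0.33, which falls in the weak range.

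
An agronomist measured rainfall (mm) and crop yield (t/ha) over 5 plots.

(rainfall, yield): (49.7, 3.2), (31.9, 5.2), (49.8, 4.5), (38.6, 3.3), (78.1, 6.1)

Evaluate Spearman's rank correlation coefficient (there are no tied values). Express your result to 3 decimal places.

Rank rainfall: 3, 1, 4, 2, 5
Rank yield: 1, 4, 3, 2, 5
d = rank(rainfall) − rank(yield): 2, -3, 1, 0, 0; Σd² = 14
ρ = 1 − 6Σd² / [n(n²−1)] = 1 − 6×14 / (5×24) = 1 − 84/120 ≈ 0.300

0.300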